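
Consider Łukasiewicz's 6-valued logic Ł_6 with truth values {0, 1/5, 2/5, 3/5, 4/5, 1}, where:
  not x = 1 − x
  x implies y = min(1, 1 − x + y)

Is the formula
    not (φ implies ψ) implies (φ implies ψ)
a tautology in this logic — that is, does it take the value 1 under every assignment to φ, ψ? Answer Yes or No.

No

Counterexample: take φ = 3/5, ψ = 0.
φ implies ψ = 3/5 implies 0 = 2/5
not (φ implies ψ) = not 2/5 = 3/5
φ implies ψ = 3/5 implies 0 = 2/5
not (φ implies ψ) implies (φ implies ψ) = 3/5 implies 2/5 = 4/5
This gives 4/5 ≠ 1.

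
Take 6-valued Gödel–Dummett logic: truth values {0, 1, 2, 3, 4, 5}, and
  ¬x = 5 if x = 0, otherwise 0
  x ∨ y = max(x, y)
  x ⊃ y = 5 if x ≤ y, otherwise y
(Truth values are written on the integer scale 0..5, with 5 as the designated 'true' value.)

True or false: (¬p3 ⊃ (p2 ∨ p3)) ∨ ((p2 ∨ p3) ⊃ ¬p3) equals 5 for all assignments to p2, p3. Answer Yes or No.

Yes

At p2 = 0, p3 = 3, for instance:
¬p3 = ¬3 = 0
p2 ∨ p3 = 0 ∨ 3 = 3
¬p3 ⊃ (p2 ∨ p3) = 0 ⊃ 3 = 5
(p2 ∨ p3) ⊃ ¬p3 = 3 ⊃ 0 = 0
(¬p3 ⊃ (p2 ∨ p3)) ∨ ((p2 ∨ p3) ⊃ ¬p3) = 5 ∨ 0 = 5
and checking the remaining 35 assignments likewise gives ≥ 5 in every case.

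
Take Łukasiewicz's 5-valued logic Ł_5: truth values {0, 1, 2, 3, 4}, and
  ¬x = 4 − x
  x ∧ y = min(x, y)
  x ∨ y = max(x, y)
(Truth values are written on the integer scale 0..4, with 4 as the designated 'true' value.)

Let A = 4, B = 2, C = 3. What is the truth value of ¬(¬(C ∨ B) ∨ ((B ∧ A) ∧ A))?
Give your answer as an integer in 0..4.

C ∨ B = 3 ∨ 2 = 3
¬(C ∨ B) = ¬3 = 1
B ∧ A = 2 ∧ 4 = 2
(B ∧ A) ∧ A = 2 ∧ 4 = 2
¬(C ∨ B) ∨ ((B ∧ A) ∧ A) = 1 ∨ 2 = 2
¬(¬(C ∨ B) ∨ ((B ∧ A) ∧ A)) = ¬2 = 2

2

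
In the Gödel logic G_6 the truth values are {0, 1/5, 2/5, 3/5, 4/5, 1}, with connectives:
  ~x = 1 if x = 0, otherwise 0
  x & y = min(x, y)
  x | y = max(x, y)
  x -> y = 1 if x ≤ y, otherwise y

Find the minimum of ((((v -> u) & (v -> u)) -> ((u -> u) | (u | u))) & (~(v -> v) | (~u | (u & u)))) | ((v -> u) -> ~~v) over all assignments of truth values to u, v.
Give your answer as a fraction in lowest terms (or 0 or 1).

1/5

Take u = 1/5, v = 0:
v -> u = 0 -> 1/5 = 1
v -> u = 0 -> 1/5 = 1
(v -> u) & (v -> u) = 1 & 1 = 1
u -> u = 1/5 -> 1/5 = 1
u | u = 1/5 | 1/5 = 1/5
(u -> u) | (u | u) = 1 | 1/5 = 1
((v -> u) & (v -> u)) -> ((u -> u) | (u | u)) = 1 -> 1 = 1
v -> v = 0 -> 0 = 1
~(v -> v) = ~1 = 0
~u = ~1/5 = 0
u & u = 1/5 & 1/5 = 1/5
~u | (u & u) = 0 | 1/5 = 1/5
~(v -> v) | (~u | (u & u)) = 0 | 1/5 = 1/5
(((v -> u) & (v -> u)) -> ((u -> u) | (u | u))) & (~(v -> v) | (~u | (u & u))) = 1 & 1/5 = 1/5
v -> u = 0 -> 1/5 = 1
~v = ~0 = 1
~~v = ~1 = 0
(v -> u) -> ~~v = 1 -> 0 = 0
((((v -> u) & (v -> u)) -> ((u -> u) | (u | u))) & (~(v -> v) | (~u | (u & u)))) | ((v -> u) -> ~~v) = 1/5 | 0 = 1/5
No assignment yields a value below 1/5, so this is the minimum.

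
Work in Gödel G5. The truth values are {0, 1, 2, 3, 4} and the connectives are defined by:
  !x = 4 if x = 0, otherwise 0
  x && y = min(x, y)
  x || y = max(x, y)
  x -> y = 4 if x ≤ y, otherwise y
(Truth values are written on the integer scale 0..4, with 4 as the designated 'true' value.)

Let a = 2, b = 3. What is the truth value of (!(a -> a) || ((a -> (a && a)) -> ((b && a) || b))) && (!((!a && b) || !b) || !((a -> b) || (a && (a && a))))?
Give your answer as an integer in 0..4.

a -> a = 2 -> 2 = 4
!(a -> a) = !4 = 0
a && a = 2 && 2 = 2
a -> (a && a) = 2 -> 2 = 4
b && a = 3 && 2 = 2
(b && a) || b = 2 || 3 = 3
(a -> (a && a)) -> ((b && a) || b) = 4 -> 3 = 3
!(a -> a) || ((a -> (a && a)) -> ((b && a) || b)) = 0 || 3 = 3
!a = !2 = 0
!a && b = 0 && 3 = 0
!b = !3 = 0
(!a && b) || !b = 0 || 0 = 0
!((!a && b) || !b) = !0 = 4
a -> b = 2 -> 3 = 4
a && a = 2 && 2 = 2
a && (a && a) = 2 && 2 = 2
(a -> b) || (a && (a && a)) = 4 || 2 = 4
!((a -> b) || (a && (a && a))) = !4 = 0
!((!a && b) || !b) || !((a -> b) || (a && (a && a))) = 4 || 0 = 4
(!(a -> a) || ((a -> (a && a)) -> ((b && a) || b))) && (!((!a && b) || !b) || !((a -> b) || (a && (a && a)))) = 3 && 4 = 3

3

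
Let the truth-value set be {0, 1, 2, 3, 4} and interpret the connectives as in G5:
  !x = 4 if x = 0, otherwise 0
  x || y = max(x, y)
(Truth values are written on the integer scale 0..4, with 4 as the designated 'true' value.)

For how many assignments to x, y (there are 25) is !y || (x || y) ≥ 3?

19

value 4: 13 assignments (counts)
value 3: 6 assignments (counts)
value 2: 4 assignments
value 1: 2 assignments
So 19 of the 25 assignments meet the threshold.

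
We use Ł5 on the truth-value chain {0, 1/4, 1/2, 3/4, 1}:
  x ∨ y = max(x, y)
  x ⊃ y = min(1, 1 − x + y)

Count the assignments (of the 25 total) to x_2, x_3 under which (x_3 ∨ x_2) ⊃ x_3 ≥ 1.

value 1: 15 assignments (counts)
value 3/4: 4 assignments
value 1/2: 3 assignments
value 1/4: 2 assignments
value 0: 1 assignment
So 15 of the 25 assignments meet the threshold.

15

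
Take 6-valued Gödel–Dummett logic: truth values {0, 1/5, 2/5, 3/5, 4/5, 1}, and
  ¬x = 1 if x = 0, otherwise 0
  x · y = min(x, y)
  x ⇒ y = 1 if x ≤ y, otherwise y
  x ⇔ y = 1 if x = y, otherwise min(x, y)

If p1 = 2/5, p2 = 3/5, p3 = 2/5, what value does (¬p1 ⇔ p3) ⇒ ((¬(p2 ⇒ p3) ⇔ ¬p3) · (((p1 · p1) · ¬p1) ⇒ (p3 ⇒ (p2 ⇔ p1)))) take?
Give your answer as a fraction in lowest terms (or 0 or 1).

1

¬p1 = ¬2/5 = 0
¬p1 ⇔ p3 = 0 ⇔ 2/5 = 0
p2 ⇒ p3 = 3/5 ⇒ 2/5 = 2/5
¬(p2 ⇒ p3) = ¬2/5 = 0
¬p3 = ¬2/5 = 0
¬(p2 ⇒ p3) ⇔ ¬p3 = 0 ⇔ 0 = 1
p1 · p1 = 2/5 · 2/5 = 2/5
¬p1 = ¬2/5 = 0
(p1 · p1) · ¬p1 = 2/5 · 0 = 0
p2 ⇔ p1 = 3/5 ⇔ 2/5 = 2/5
p3 ⇒ (p2 ⇔ p1) = 2/5 ⇒ 2/5 = 1
((p1 · p1) · ¬p1) ⇒ (p3 ⇒ (p2 ⇔ p1)) = 0 ⇒ 1 = 1
(¬(p2 ⇒ p3) ⇔ ¬p3) · (((p1 · p1) · ¬p1) ⇒ (p3 ⇒ (p2 ⇔ p1))) = 1 · 1 = 1
(¬p1 ⇔ p3) ⇒ ((¬(p2 ⇒ p3) ⇔ ¬p3) · (((p1 · p1) · ¬p1) ⇒ (p3 ⇒ (p2 ⇔ p1)))) = 0 ⇒ 1 = 1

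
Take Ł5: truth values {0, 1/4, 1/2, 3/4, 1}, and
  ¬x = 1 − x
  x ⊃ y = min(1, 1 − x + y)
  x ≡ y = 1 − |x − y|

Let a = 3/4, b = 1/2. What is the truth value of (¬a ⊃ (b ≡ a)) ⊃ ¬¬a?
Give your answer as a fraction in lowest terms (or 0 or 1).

3/4

¬a = ¬3/4 = 1/4
b ≡ a = 1/2 ≡ 3/4 = 3/4
¬a ⊃ (b ≡ a) = 1/4 ⊃ 3/4 = 1
¬a = ¬3/4 = 1/4
¬¬a = ¬1/4 = 3/4
(¬a ⊃ (b ≡ a)) ⊃ ¬¬a = 1 ⊃ 3/4 = 3/4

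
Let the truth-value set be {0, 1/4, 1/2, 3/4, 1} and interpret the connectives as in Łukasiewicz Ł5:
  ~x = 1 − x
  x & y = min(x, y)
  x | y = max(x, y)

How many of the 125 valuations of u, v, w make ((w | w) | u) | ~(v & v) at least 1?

value 1: 61 assignments (counts)
value 3/4: 37 assignments
value 1/2: 19 assignments
value 1/4: 7 assignments
value 0: 1 assignment
So 61 of the 125 assignments meet the threshold.

61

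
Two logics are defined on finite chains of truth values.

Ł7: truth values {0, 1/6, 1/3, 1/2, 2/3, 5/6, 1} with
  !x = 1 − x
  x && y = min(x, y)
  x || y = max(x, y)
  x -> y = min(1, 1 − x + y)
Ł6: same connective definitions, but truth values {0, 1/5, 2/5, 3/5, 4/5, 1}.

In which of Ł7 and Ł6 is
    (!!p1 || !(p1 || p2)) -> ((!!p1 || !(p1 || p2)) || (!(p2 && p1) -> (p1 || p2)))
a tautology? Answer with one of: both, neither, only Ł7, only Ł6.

In Ł7: every assignment gives 1 — tautology.
In Ł6: every assignment gives 1 — tautology.

both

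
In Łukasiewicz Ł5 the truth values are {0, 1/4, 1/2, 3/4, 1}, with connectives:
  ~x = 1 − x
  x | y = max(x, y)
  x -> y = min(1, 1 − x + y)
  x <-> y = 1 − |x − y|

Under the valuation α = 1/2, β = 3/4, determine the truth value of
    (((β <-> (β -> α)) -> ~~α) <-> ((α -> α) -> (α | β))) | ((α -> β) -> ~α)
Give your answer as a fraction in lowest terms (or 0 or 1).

3/4

β -> α = 3/4 -> 1/2 = 3/4
β <-> (β -> α) = 3/4 <-> 3/4 = 1
~α = ~1/2 = 1/2
~~α = ~1/2 = 1/2
(β <-> (β -> α)) -> ~~α = 1 -> 1/2 = 1/2
α -> α = 1/2 -> 1/2 = 1
α | β = 1/2 | 3/4 = 3/4
(α -> α) -> (α | β) = 1 -> 3/4 = 3/4
((β <-> (β -> α)) -> ~~α) <-> ((α -> α) -> (α | β)) = 1/2 <-> 3/4 = 3/4
α -> β = 1/2 -> 3/4 = 1
~α = ~1/2 = 1/2
(α -> β) -> ~α = 1 -> 1/2 = 1/2
(((β <-> (β -> α)) -> ~~α) <-> ((α -> α) -> (α | β))) | ((α -> β) -> ~α) = 3/4 | 1/2 = 3/4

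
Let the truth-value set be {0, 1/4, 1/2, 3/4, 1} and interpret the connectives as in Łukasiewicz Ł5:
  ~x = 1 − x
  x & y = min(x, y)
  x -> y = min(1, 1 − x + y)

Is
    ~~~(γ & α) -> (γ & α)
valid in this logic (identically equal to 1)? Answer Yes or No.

No

Counterexample: take α = 0, γ = 0.
γ & α = 0 & 0 = 0
~(γ & α) = ~0 = 1
~~(γ & α) = ~1 = 0
~~~(γ & α) = ~0 = 1
γ & α = 0 & 0 = 0
~~~(γ & α) -> (γ & α) = 1 -> 0 = 0
This gives 0 ≠ 1.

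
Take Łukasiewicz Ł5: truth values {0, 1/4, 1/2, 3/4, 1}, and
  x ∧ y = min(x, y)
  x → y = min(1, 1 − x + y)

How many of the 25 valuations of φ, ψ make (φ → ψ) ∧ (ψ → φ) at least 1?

value 1: 5 assignments (counts)
value 3/4: 8 assignments
value 1/2: 6 assignments
value 1/4: 4 assignments
value 0: 2 assignments
So 5 of the 25 assignments meet the threshold.

5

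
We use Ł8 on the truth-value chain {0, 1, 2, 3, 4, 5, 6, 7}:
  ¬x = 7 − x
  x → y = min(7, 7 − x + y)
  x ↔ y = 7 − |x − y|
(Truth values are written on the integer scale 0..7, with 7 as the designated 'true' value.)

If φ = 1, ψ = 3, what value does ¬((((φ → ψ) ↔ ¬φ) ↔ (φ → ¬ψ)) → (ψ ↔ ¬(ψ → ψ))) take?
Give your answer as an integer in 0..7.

φ → ψ = 1 → 3 = 7
¬φ = ¬1 = 6
(φ → ψ) ↔ ¬φ = 7 ↔ 6 = 6
¬ψ = ¬3 = 4
φ → ¬ψ = 1 → 4 = 7
((φ → ψ) ↔ ¬φ) ↔ (φ → ¬ψ) = 6 ↔ 7 = 6
ψ → ψ = 3 → 3 = 7
¬(ψ → ψ) = ¬7 = 0
ψ ↔ ¬(ψ → ψ) = 3 ↔ 0 = 4
(((φ → ψ) ↔ ¬φ) ↔ (φ → ¬ψ)) → (ψ ↔ ¬(ψ → ψ)) = 6 → 4 = 5
¬((((φ → ψ) ↔ ¬φ) ↔ (φ → ¬ψ)) → (ψ ↔ ¬(ψ → ψ))) = ¬5 = 2

2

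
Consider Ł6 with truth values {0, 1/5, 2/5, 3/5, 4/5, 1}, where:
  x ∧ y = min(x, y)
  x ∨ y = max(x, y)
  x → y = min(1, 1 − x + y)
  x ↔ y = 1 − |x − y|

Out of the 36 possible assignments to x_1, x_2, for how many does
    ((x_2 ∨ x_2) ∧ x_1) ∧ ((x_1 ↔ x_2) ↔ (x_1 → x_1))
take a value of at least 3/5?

9

value 1: 1 assignment (counts)
value 4/5: 3 assignments (counts)
value 3/5: 5 assignments (counts)
value 2/5: 7 assignments
value 1/5: 9 assignments
value 0: 11 assignments
So 9 of the 36 assignments meet the threshold.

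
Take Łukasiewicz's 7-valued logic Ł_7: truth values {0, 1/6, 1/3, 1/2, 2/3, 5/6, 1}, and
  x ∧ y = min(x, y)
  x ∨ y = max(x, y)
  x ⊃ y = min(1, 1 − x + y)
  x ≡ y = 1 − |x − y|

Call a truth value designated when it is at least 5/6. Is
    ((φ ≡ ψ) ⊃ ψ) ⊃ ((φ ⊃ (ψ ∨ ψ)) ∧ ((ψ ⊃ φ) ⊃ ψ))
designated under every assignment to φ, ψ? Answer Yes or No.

Counterexample: take φ = 1/3, ψ = 0.
φ ≡ ψ = 1/3 ≡ 0 = 2/3
(φ ≡ ψ) ⊃ ψ = 2/3 ⊃ 0 = 1/3
ψ ∨ ψ = 0 ∨ 0 = 0
φ ⊃ (ψ ∨ ψ) = 1/3 ⊃ 0 = 2/3
ψ ⊃ φ = 0 ⊃ 1/3 = 1
(ψ ⊃ φ) ⊃ ψ = 1 ⊃ 0 = 0
(φ ⊃ (ψ ∨ ψ)) ∧ ((ψ ⊃ φ) ⊃ ψ) = 2/3 ∧ 0 = 0
((φ ≡ ψ) ⊃ ψ) ⊃ ((φ ⊃ (ψ ∨ ψ)) ∧ ((ψ ⊃ φ) ⊃ ψ)) = 1/3 ⊃ 0 = 2/3
This gives 2/3, which is below 5/6.

No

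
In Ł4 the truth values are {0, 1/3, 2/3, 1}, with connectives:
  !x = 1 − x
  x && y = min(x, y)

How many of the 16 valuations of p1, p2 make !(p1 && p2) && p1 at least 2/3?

4

p1 = 0, p2 = 0 ↦ 0  <
p1 = 0, p2 = 1/3 ↦ 0  <
p1 = 0, p2 = 2/3 ↦ 0  <
p1 = 0, p2 = 1 ↦ 0  <
p1 = 1/3, p2 = 0 ↦ 1/3  <
p1 = 1/3, p2 = 1/3 ↦ 1/3  <
p1 = 1/3, p2 = 2/3 ↦ 1/3  <
p1 = 1/3, p2 = 1 ↦ 1/3  <
p1 = 2/3, p2 = 0 ↦ 2/3  ≥
p1 = 2/3, p2 = 1/3 ↦ 2/3  ≥
p1 = 2/3, p2 = 2/3 ↦ 1/3  <
p1 = 2/3, p2 = 1 ↦ 1/3  <
p1 = 1, p2 = 0 ↦ 1  ≥
p1 = 1, p2 = 1/3 ↦ 2/3  ≥
p1 = 1, p2 = 2/3 ↦ 1/3  <
p1 = 1, p2 = 1 ↦ 0  <
So 4 of the 16 assignments meet the threshold.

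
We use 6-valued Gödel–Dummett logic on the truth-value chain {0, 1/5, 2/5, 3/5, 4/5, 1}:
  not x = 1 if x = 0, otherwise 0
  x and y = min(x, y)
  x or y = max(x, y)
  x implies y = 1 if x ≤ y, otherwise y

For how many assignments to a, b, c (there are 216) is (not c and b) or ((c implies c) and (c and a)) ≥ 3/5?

value 1: 12 assignments (counts)
value 4/5: 24 assignments (counts)
value 3/5: 36 assignments (counts)
value 2/5: 48 assignments
value 1/5: 60 assignments
value 0: 36 assignments
So 72 of the 216 assignments meet the threshold.

72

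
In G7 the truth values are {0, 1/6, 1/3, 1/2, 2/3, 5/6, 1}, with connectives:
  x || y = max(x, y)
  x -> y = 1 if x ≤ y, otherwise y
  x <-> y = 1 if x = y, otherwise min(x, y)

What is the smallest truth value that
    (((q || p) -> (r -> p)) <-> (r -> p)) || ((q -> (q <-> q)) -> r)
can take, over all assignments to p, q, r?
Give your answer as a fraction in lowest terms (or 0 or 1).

1/6

Take p = 0, q = 0, r = 1/6:
q || p = 0 || 0 = 0
r -> p = 1/6 -> 0 = 0
(q || p) -> (r -> p) = 0 -> 0 = 1
r -> p = 1/6 -> 0 = 0
((q || p) -> (r -> p)) <-> (r -> p) = 1 <-> 0 = 0
q <-> q = 0 <-> 0 = 1
q -> (q <-> q) = 0 -> 1 = 1
(q -> (q <-> q)) -> r = 1 -> 1/6 = 1/6
(((q || p) -> (r -> p)) <-> (r -> p)) || ((q -> (q <-> q)) -> r) = 0 || 1/6 = 1/6
No assignment yields a value below 1/6, so this is the minimum.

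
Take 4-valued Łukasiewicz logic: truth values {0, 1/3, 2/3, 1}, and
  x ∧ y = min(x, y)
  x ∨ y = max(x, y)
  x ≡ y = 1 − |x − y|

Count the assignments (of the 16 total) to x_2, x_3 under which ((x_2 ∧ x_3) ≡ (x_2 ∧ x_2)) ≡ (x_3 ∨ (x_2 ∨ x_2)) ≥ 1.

5

x_2 = 0, x_3 = 0 ↦ 0  <
x_2 = 0, x_3 = 1/3 ↦ 1/3  <
x_2 = 0, x_3 = 2/3 ↦ 2/3  <
x_2 = 0, x_3 = 1 ↦ 1  ≥
x_2 = 1/3, x_3 = 0 ↦ 2/3  <
x_2 = 1/3, x_3 = 1/3 ↦ 1/3  <
x_2 = 1/3, x_3 = 2/3 ↦ 2/3  <
x_2 = 1/3, x_3 = 1 ↦ 1  ≥
x_2 = 2/3, x_3 = 0 ↦ 2/3  <
x_2 = 2/3, x_3 = 1/3 ↦ 1  ≥
x_2 = 2/3, x_3 = 2/3 ↦ 2/3  <
x_2 = 2/3, x_3 = 1 ↦ 1  ≥
x_2 = 1, x_3 = 0 ↦ 0  <
x_2 = 1, x_3 = 1/3 ↦ 1/3  <
x_2 = 1, x_3 = 2/3 ↦ 2/3  <
x_2 = 1, x_3 = 1 ↦ 1  ≥
So 5 of the 16 assignments meet the threshold.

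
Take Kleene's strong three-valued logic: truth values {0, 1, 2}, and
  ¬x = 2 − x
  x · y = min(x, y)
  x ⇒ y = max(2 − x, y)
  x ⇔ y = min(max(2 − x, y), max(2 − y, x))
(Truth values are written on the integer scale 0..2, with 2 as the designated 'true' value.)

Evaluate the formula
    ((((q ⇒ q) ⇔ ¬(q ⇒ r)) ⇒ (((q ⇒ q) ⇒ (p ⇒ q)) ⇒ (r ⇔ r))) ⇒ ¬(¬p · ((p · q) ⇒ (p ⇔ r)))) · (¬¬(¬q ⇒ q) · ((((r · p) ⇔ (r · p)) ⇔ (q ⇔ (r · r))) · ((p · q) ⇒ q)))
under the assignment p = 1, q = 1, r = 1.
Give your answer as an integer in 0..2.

q ⇒ q = 1 ⇒ 1 = 1
q ⇒ r = 1 ⇒ 1 = 1
¬(q ⇒ r) = ¬1 = 1
(q ⇒ q) ⇔ ¬(q ⇒ r) = 1 ⇔ 1 = 1
q ⇒ q = 1 ⇒ 1 = 1
p ⇒ q = 1 ⇒ 1 = 1
(q ⇒ q) ⇒ (p ⇒ q) = 1 ⇒ 1 = 1
r ⇔ r = 1 ⇔ 1 = 1
((q ⇒ q) ⇒ (p ⇒ q)) ⇒ (r ⇔ r) = 1 ⇒ 1 = 1
((q ⇒ q) ⇔ ¬(q ⇒ r)) ⇒ (((q ⇒ q) ⇒ (p ⇒ q)) ⇒ (r ⇔ r)) = 1 ⇒ 1 = 1
¬p = ¬1 = 1
p · q = 1 · 1 = 1
p ⇔ r = 1 ⇔ 1 = 1
(p · q) ⇒ (p ⇔ r) = 1 ⇒ 1 = 1
¬p · ((p · q) ⇒ (p ⇔ r)) = 1 · 1 = 1
¬(¬p · ((p · q) ⇒ (p ⇔ r))) = ¬1 = 1
(((q ⇒ q) ⇔ ¬(q ⇒ r)) ⇒ (((q ⇒ q) ⇒ (p ⇒ q)) ⇒ (r ⇔ r))) ⇒ ¬(¬p · ((p · q) ⇒ (p ⇔ r))) = 1 ⇒ 1 = 1
¬q = ¬1 = 1
¬q ⇒ q = 1 ⇒ 1 = 1
¬(¬q ⇒ q) = ¬1 = 1
¬¬(¬q ⇒ q) = ¬1 = 1
r · p = 1 · 1 = 1
r · p = 1 · 1 = 1
(r · p) ⇔ (r · p) = 1 ⇔ 1 = 1
r · r = 1 · 1 = 1
q ⇔ (r · r) = 1 ⇔ 1 = 1
((r · p) ⇔ (r · p)) ⇔ (q ⇔ (r · r)) = 1 ⇔ 1 = 1
p · q = 1 · 1 = 1
(p · q) ⇒ q = 1 ⇒ 1 = 1
(((r · p) ⇔ (r · p)) ⇔ (q ⇔ (r · r))) · ((p · q) ⇒ q) = 1 · 1 = 1
¬¬(¬q ⇒ q) · ((((r · p) ⇔ (r · p)) ⇔ (q ⇔ (r · r))) · ((p · q) ⇒ q)) = 1 · 1 = 1
((((q ⇒ q) ⇔ ¬(q ⇒ r)) ⇒ (((q ⇒ q) ⇒ (p ⇒ q)) ⇒ (r ⇔ r))) ⇒ ¬(¬p · ((p · q) ⇒ (p ⇔ r)))) · (¬¬(¬q ⇒ q) · ((((r · p) ⇔ (r · p)) ⇔ (q ⇔ (r · r))) · ((p · q) ⇒ q))) = 1 · 1 = 1

1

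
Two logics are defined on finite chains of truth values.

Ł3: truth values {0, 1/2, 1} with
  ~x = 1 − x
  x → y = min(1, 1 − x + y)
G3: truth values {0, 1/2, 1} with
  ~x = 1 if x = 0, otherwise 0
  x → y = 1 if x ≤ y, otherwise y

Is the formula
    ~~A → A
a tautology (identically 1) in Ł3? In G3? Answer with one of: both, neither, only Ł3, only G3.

In Ł3: every assignment gives 1 — tautology.
In G3: at A = 1/2 the value is 1/2 — not a tautology.

only Ł3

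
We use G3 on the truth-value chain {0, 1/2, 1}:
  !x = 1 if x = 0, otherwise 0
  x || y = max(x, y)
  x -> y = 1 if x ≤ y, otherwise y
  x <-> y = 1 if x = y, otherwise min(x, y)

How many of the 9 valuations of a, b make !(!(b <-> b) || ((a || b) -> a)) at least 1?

a = 0, b = 0 ↦ 0  <
a = 0, b = 1/2 ↦ 1  ≥
a = 0, b = 1 ↦ 1  ≥
a = 1/2, b = 0 ↦ 0  <
a = 1/2, b = 1/2 ↦ 0  <
a = 1/2, b = 1 ↦ 0  <
a = 1, b = 0 ↦ 0  <
a = 1, b = 1/2 ↦ 0  <
a = 1, b = 1 ↦ 0  <
So 2 of the 9 assignments meet the threshold.

2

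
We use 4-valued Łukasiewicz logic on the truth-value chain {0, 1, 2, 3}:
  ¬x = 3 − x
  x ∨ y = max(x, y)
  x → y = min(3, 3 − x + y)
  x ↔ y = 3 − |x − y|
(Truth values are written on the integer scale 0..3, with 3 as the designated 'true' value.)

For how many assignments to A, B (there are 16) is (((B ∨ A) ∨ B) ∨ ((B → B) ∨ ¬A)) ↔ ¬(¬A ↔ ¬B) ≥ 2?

A = 0, B = 0 ↦ 0  <
A = 0, B = 1 ↦ 1  <
A = 0, B = 2 ↦ 2  ≥
A = 0, B = 3 ↦ 3  ≥
A = 1, B = 0 ↦ 1  <
A = 1, B = 1 ↦ 0  <
A = 1, B = 2 ↦ 1  <
A = 1, B = 3 ↦ 2  ≥
A = 2, B = 0 ↦ 2  ≥
A = 2, B = 1 ↦ 1  <
A = 2, B = 2 ↦ 0  <
A = 2, B = 3 ↦ 1  <
A = 3, B = 0 ↦ 3  ≥
A = 3, B = 1 ↦ 2  ≥
A = 3, B = 2 ↦ 1  <
A = 3, B = 3 ↦ 0  <
So 6 of the 16 assignments meet the threshold.

6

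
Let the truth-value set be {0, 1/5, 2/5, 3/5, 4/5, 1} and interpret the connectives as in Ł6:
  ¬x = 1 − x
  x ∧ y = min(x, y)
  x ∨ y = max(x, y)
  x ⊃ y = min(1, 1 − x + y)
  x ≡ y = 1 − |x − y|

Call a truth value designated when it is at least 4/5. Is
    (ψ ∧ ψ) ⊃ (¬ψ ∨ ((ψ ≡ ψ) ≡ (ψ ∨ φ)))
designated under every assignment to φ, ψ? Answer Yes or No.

At φ = 1/5, ψ = 2/5, for instance:
ψ ∧ ψ = 2/5 ∧ 2/5 = 2/5
¬ψ = ¬2/5 = 3/5
ψ ≡ ψ = 2/5 ≡ 2/5 = 1
ψ ∨ φ = 2/5 ∨ 1/5 = 2/5
(ψ ≡ ψ) ≡ (ψ ∨ φ) = 1 ≡ 2/5 = 2/5
¬ψ ∨ ((ψ ≡ ψ) ≡ (ψ ∨ φ)) = 3/5 ∨ 2/5 = 3/5
(ψ ∧ ψ) ⊃ (¬ψ ∨ ((ψ ≡ ψ) ≡ (ψ ∨ φ))) = 2/5 ⊃ 3/5 = 1
and checking the remaining 35 assignments likewise gives ≥ 4/5 in every case.

Yes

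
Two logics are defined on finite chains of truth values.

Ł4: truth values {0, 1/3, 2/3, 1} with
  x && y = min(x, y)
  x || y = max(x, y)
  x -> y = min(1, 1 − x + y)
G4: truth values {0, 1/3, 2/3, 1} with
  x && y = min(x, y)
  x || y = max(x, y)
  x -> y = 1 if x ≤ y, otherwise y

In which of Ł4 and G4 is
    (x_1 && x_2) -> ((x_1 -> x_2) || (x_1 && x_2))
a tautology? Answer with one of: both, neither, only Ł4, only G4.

both

In Ł4: every assignment gives 1 — tautology.
In G4: every assignment gives 1 — tautology.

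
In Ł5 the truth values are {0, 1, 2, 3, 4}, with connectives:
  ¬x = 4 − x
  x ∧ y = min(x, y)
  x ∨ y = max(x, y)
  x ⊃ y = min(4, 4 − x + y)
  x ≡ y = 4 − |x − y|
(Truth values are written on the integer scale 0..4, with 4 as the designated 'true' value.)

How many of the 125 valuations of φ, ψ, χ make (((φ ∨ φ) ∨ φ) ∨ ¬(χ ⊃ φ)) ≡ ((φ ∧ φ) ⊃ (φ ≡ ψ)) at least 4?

15

value 4: 15 assignments (counts)
value 3: 35 assignments
value 2: 40 assignments
value 1: 25 assignments
value 0: 10 assignments
So 15 of the 125 assignments meet the threshold.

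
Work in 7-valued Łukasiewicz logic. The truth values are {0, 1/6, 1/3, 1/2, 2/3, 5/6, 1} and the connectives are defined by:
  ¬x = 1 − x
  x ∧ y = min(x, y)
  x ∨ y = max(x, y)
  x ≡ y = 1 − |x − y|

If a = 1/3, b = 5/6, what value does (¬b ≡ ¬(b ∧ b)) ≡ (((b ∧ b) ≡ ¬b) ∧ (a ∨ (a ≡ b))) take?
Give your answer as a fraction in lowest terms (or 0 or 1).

1/3

¬b = ¬5/6 = 1/6
b ∧ b = 5/6 ∧ 5/6 = 5/6
¬(b ∧ b) = ¬5/6 = 1/6
¬b ≡ ¬(b ∧ b) = 1/6 ≡ 1/6 = 1
b ∧ b = 5/6 ∧ 5/6 = 5/6
¬b = ¬5/6 = 1/6
(b ∧ b) ≡ ¬b = 5/6 ≡ 1/6 = 1/3
a ≡ b = 1/3 ≡ 5/6 = 1/2
a ∨ (a ≡ b) = 1/3 ∨ 1/2 = 1/2
((b ∧ b) ≡ ¬b) ∧ (a ∨ (a ≡ b)) = 1/3 ∧ 1/2 = 1/3
(¬b ≡ ¬(b ∧ b)) ≡ (((b ∧ b) ≡ ¬b) ∧ (a ∨ (a ≡ b))) = 1 ≡ 1/3 = 1/3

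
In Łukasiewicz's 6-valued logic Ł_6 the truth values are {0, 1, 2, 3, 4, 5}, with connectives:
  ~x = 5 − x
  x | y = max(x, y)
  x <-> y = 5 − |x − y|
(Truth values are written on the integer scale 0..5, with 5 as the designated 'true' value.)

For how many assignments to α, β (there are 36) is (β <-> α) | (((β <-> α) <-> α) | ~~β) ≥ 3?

value 5: 13 assignments (counts)
value 4: 14 assignments (counts)
value 3: 5 assignments (counts)
value 2: 2 assignments
value 1: 1 assignment
value 0: 1 assignment
So 32 of the 36 assignments meet the threshold.

32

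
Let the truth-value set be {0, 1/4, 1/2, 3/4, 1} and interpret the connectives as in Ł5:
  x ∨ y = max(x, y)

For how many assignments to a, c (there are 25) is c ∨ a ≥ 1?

9

value 1: 9 assignments (counts)
value 3/4: 7 assignments
value 1/2: 5 assignments
value 1/4: 3 assignments
value 0: 1 assignment
So 9 of the 25 assignments meet the threshold.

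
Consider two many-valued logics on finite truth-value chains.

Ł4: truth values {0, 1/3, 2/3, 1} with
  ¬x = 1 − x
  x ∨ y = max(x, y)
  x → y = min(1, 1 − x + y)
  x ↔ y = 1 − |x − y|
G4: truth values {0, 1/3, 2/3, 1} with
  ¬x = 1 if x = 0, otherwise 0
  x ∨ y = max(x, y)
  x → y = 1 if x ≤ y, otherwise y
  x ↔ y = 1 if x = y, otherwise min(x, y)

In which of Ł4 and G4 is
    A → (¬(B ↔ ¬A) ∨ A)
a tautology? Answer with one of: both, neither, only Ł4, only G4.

In Ł4: every assignment gives 1 — tautology.
In G4: every assignment gives 1 — tautology.

both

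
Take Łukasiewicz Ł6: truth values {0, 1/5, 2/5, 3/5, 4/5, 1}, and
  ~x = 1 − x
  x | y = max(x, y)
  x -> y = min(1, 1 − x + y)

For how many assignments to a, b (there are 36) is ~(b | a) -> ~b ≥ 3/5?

value 1: 36 assignments (counts)
So 36 of the 36 assignments meet the threshold.

36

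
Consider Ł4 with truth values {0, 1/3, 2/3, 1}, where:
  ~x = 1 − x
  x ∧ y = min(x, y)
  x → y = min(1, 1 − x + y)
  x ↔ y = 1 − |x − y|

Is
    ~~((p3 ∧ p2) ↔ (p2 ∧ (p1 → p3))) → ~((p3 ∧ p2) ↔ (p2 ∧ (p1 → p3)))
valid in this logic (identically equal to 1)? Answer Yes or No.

No

Counterexample: take p1 = 0, p2 = 0, p3 = 0.
p3 ∧ p2 = 0 ∧ 0 = 0
p1 → p3 = 0 → 0 = 1
p2 ∧ (p1 → p3) = 0 ∧ 1 = 0
(p3 ∧ p2) ↔ (p2 ∧ (p1 → p3)) = 0 ↔ 0 = 1
~((p3 ∧ p2) ↔ (p2 ∧ (p1 → p3))) = ~1 = 0
~~((p3 ∧ p2) ↔ (p2 ∧ (p1 → p3))) = ~0 = 1
~((p3 ∧ p2) ↔ (p2 ∧ (p1 → p3))) = ~1 = 0
~~((p3 ∧ p2) ↔ (p2 ∧ (p1 → p3))) → ~((p3 ∧ p2) ↔ (p2 ∧ (p1 → p3))) = 1 → 0 = 0
This gives 0 ≠ 1.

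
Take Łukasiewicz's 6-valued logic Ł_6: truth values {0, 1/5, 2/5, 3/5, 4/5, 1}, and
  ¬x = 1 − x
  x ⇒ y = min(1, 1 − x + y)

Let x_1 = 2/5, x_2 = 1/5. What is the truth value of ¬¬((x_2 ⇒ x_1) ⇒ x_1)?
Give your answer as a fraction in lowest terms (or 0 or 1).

x_2 ⇒ x_1 = 1/5 ⇒ 2/5 = 1
(x_2 ⇒ x_1) ⇒ x_1 = 1 ⇒ 2/5 = 2/5
¬((x_2 ⇒ x_1) ⇒ x_1) = ¬2/5 = 3/5
¬¬((x_2 ⇒ x_1) ⇒ x_1) = ¬3/5 = 2/5

2/5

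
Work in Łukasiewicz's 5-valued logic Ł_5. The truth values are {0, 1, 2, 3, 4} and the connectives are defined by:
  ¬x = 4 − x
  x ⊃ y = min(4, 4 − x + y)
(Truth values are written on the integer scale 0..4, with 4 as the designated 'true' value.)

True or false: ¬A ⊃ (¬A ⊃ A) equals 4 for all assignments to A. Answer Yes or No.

No

Counterexample: take A = 0.
¬A = ¬0 = 4
¬A = ¬0 = 4
¬A ⊃ A = 4 ⊃ 0 = 0
¬A ⊃ (¬A ⊃ A) = 4 ⊃ 0 = 0
This gives 0 ≠ 4.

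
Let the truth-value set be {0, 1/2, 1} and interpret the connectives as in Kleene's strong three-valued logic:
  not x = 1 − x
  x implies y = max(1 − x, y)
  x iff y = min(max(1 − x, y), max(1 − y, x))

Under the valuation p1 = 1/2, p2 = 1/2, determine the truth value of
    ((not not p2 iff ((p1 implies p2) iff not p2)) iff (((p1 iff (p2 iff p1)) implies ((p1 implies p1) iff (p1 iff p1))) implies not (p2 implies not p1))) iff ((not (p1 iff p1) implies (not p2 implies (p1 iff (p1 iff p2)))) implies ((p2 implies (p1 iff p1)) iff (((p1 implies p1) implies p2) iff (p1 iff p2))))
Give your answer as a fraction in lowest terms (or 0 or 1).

not p2 = not 1/2 = 1/2
not not p2 = not 1/2 = 1/2
p1 implies p2 = 1/2 implies 1/2 = 1/2
not p2 = not 1/2 = 1/2
(p1 implies p2) iff not p2 = 1/2 iff 1/2 = 1/2
not not p2 iff ((p1 implies p2) iff not p2) = 1/2 iff 1/2 = 1/2
p2 iff p1 = 1/2 iff 1/2 = 1/2
p1 iff (p2 iff p1) = 1/2 iff 1/2 = 1/2
p1 implies p1 = 1/2 implies 1/2 = 1/2
p1 iff p1 = 1/2 iff 1/2 = 1/2
(p1 implies p1) iff (p1 iff p1) = 1/2 iff 1/2 = 1/2
(p1 iff (p2 iff p1)) implies ((p1 implies p1) iff (p1 iff p1)) = 1/2 implies 1/2 = 1/2
not p1 = not 1/2 = 1/2
p2 implies not p1 = 1/2 implies 1/2 = 1/2
not (p2 implies not p1) = not 1/2 = 1/2
((p1 iff (p2 iff p1)) implies ((p1 implies p1) iff (p1 iff p1))) implies not (p2 implies not p1) = 1/2 implies 1/2 = 1/2
(not not p2 iff ((p1 implies p2) iff not p2)) iff (((p1 iff (p2 iff p1)) implies ((p1 implies p1) iff (p1 iff p1))) implies not (p2 implies not p1)) = 1/2 iff 1/2 = 1/2
p1 iff p1 = 1/2 iff 1/2 = 1/2
not (p1 iff p1) = not 1/2 = 1/2
not p2 = not 1/2 = 1/2
p1 iff p2 = 1/2 iff 1/2 = 1/2
p1 iff (p1 iff p2) = 1/2 iff 1/2 = 1/2
not p2 implies (p1 iff (p1 iff p2)) = 1/2 implies 1/2 = 1/2
not (p1 iff p1) implies (not p2 implies (p1 iff (p1 iff p2))) = 1/2 implies 1/2 = 1/2
p1 iff p1 = 1/2 iff 1/2 = 1/2
p2 implies (p1 iff p1) = 1/2 implies 1/2 = 1/2
p1 implies p1 = 1/2 implies 1/2 = 1/2
(p1 implies p1) implies p2 = 1/2 implies 1/2 = 1/2
p1 iff p2 = 1/2 iff 1/2 = 1/2
((p1 implies p1) implies p2) iff (p1 iff p2) = 1/2 iff 1/2 = 1/2
(p2 implies (p1 iff p1)) iff (((p1 implies p1) implies p2) iff (p1 iff p2)) = 1/2 iff 1/2 = 1/2
(not (p1 iff p1) implies (not p2 implies (p1 iff (p1 iff p2)))) implies ((p2 implies (p1 iff p1)) iff (((p1 implies p1) implies p2) iff (p1 iff p2))) = 1/2 implies 1/2 = 1/2
((not not p2 iff ((p1 implies p2) iff not p2)) iff (((p1 iff (p2 iff p1)) implies ((p1 implies p1) iff (p1 iff p1))) implies not (p2 implies not p1))) iff ((not (p1 iff p1) implies (not p2 implies (p1 iff (p1 iff p2)))) implies ((p2 implies (p1 iff p1)) iff (((p1 implies p1) implies p2) iff (p1 iff p2)))) = 1/2 iff 1/2 = 1/2

1/2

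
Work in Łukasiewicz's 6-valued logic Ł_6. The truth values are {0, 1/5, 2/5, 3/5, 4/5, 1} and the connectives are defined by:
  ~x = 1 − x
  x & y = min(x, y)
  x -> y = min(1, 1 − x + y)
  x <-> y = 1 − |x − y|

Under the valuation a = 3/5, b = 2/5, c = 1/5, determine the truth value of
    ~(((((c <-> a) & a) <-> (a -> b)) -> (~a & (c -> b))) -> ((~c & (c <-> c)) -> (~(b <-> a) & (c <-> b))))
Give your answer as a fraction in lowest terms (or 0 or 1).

1/5

c <-> a = 1/5 <-> 3/5 = 3/5
(c <-> a) & a = 3/5 & 3/5 = 3/5
a -> b = 3/5 -> 2/5 = 4/5
((c <-> a) & a) <-> (a -> b) = 3/5 <-> 4/5 = 4/5
~a = ~3/5 = 2/5
c -> b = 1/5 -> 2/5 = 1
~a & (c -> b) = 2/5 & 1 = 2/5
(((c <-> a) & a) <-> (a -> b)) -> (~a & (c -> b)) = 4/5 -> 2/5 = 3/5
~c = ~1/5 = 4/5
c <-> c = 1/5 <-> 1/5 = 1
~c & (c <-> c) = 4/5 & 1 = 4/5
b <-> a = 2/5 <-> 3/5 = 4/5
~(b <-> a) = ~4/5 = 1/5
c <-> b = 1/5 <-> 2/5 = 4/5
~(b <-> a) & (c <-> b) = 1/5 & 4/5 = 1/5
(~c & (c <-> c)) -> (~(b <-> a) & (c <-> b)) = 4/5 -> 1/5 = 2/5
((((c <-> a) & a) <-> (a -> b)) -> (~a & (c -> b))) -> ((~c & (c <-> c)) -> (~(b <-> a) & (c <-> b))) = 3/5 -> 2/5 = 4/5
~(((((c <-> a) & a) <-> (a -> b)) -> (~a & (c -> b))) -> ((~c & (c <-> c)) -> (~(b <-> a) & (c <-> b)))) = ~4/5 = 1/5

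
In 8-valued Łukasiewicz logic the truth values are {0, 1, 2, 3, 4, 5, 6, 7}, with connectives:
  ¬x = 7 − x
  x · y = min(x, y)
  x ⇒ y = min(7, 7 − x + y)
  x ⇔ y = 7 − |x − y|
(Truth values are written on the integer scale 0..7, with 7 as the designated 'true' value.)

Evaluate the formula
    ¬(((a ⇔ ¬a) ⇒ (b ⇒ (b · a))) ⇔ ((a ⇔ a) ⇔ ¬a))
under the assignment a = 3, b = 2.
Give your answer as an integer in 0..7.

¬a = ¬3 = 4
a ⇔ ¬a = 3 ⇔ 4 = 6
b · a = 2 · 3 = 2
b ⇒ (b · a) = 2 ⇒ 2 = 7
(a ⇔ ¬a) ⇒ (b ⇒ (b · a)) = 6 ⇒ 7 = 7
a ⇔ a = 3 ⇔ 3 = 7
¬a = ¬3 = 4
(a ⇔ a) ⇔ ¬a = 7 ⇔ 4 = 4
((a ⇔ ¬a) ⇒ (b ⇒ (b · a))) ⇔ ((a ⇔ a) ⇔ ¬a) = 7 ⇔ 4 = 4
¬(((a ⇔ ¬a) ⇒ (b ⇒ (b · a))) ⇔ ((a ⇔ a) ⇔ ¬a)) = ¬4 = 3

3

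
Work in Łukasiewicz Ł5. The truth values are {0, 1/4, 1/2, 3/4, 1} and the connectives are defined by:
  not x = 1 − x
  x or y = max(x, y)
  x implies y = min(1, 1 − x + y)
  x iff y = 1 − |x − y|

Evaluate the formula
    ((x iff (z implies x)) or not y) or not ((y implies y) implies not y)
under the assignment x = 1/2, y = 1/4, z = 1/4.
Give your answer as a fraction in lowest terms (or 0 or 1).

z implies x = 1/4 implies 1/2 = 1
x iff (z implies x) = 1/2 iff 1 = 1/2
not y = not 1/4 = 3/4
(x iff (z implies x)) or not y = 1/2 or 3/4 = 3/4
y implies y = 1/4 implies 1/4 = 1
not y = not 1/4 = 3/4
(y implies y) implies not y = 1 implies 3/4 = 3/4
not ((y implies y) implies not y) = not 3/4 = 1/4
((x iff (z implies x)) or not y) or not ((y implies y) implies not y) = 3/4 or 1/4 = 3/4

3/4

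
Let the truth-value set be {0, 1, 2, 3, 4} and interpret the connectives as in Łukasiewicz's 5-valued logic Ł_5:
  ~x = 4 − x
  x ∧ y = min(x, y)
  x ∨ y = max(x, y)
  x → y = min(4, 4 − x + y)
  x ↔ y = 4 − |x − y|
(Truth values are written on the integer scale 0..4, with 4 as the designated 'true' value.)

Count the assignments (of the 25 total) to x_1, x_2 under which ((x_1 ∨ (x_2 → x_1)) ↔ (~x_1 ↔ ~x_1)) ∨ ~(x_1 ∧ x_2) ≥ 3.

24

value 4: 19 assignments (counts)
value 3: 5 assignments (counts)
value 2: 1 assignment
So 24 of the 25 assignments meet the threshold.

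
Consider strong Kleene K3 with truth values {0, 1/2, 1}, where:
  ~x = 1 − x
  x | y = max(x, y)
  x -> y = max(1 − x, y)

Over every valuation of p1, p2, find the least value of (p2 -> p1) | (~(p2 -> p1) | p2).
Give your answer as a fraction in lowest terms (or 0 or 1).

Take p1 = 0, p2 = 1/2:
p2 -> p1 = 1/2 -> 0 = 1/2
p2 -> p1 = 1/2 -> 0 = 1/2
~(p2 -> p1) = ~1/2 = 1/2
~(p2 -> p1) | p2 = 1/2 | 1/2 = 1/2
(p2 -> p1) | (~(p2 -> p1) | p2) = 1/2 | 1/2 = 1/2
No assignment yields a value below 1/2, so this is the minimum.

1/2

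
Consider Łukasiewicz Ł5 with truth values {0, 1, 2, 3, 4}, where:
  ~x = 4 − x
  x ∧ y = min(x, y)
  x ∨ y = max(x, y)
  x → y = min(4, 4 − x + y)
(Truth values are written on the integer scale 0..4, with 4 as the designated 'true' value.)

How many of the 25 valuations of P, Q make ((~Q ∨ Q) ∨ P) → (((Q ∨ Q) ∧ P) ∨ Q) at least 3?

14

value 4: 12 assignments (counts)
value 3: 2 assignments (counts)
value 2: 5 assignments
value 1: 1 assignment
value 0: 5 assignments
So 14 of the 25 assignments meet the threshold.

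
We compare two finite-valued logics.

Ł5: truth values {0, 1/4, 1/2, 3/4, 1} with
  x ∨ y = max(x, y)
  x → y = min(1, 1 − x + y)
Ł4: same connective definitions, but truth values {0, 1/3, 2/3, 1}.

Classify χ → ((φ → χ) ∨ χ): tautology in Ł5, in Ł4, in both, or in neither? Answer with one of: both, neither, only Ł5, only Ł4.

both

In Ł5: every assignment gives 1 — tautology.
In Ł4: every assignment gives 1 — tautology.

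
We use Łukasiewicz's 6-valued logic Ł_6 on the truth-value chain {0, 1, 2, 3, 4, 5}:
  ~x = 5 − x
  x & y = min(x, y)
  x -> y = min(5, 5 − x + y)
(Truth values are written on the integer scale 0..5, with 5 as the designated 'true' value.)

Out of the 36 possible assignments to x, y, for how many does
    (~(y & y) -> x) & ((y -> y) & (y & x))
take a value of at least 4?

value 5: 1 assignment (counts)
value 4: 3 assignments (counts)
value 3: 5 assignments
value 2: 7 assignments
value 1: 9 assignments
value 0: 11 assignments
So 4 of the 36 assignments meet the threshold.

4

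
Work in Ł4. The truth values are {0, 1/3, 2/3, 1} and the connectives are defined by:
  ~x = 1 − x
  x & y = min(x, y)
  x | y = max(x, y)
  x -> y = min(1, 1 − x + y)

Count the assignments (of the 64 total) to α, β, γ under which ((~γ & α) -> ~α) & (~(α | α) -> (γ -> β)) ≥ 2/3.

value 1: 34 assignments (counts)
value 2/3: 18 assignments (counts)
value 1/3: 7 assignments
value 0: 5 assignments
So 52 of the 64 assignments meet the threshold.

52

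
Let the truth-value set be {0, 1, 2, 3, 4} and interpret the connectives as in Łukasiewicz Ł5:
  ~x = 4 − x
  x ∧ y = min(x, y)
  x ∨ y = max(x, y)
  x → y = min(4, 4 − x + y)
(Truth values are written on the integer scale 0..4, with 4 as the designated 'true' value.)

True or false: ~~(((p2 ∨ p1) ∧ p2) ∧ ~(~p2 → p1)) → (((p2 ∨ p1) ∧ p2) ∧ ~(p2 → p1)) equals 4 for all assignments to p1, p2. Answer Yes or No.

No

Counterexample: take p1 = 1, p2 = 1.
p2 ∨ p1 = 1 ∨ 1 = 1
(p2 ∨ p1) ∧ p2 = 1 ∧ 1 = 1
~p2 = ~1 = 3
~p2 → p1 = 3 → 1 = 2
~(~p2 → p1) = ~2 = 2
((p2 ∨ p1) ∧ p2) ∧ ~(~p2 → p1) = 1 ∧ 2 = 1
~(((p2 ∨ p1) ∧ p2) ∧ ~(~p2 → p1)) = ~1 = 3
~~(((p2 ∨ p1) ∧ p2) ∧ ~(~p2 → p1)) = ~3 = 1
p2 ∨ p1 = 1 ∨ 1 = 1
(p2 ∨ p1) ∧ p2 = 1 ∧ 1 = 1
p2 → p1 = 1 → 1 = 4
~(p2 → p1) = ~4 = 0
((p2 ∨ p1) ∧ p2) ∧ ~(p2 → p1) = 1 ∧ 0 = 0
~~(((p2 ∨ p1) ∧ p2) ∧ ~(~p2 → p1)) → (((p2 ∨ p1) ∧ p2) ∧ ~(p2 → p1)) = 1 → 0 = 3
This gives 3 ≠ 4.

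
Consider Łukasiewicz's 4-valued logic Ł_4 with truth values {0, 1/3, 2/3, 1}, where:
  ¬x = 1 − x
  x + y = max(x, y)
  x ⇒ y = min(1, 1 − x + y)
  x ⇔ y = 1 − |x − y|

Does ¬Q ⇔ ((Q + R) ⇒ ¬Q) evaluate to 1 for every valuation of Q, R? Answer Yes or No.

Counterexample: take Q = 1/3, R = 0.
¬Q = ¬1/3 = 2/3
Q + R = 1/3 + 0 = 1/3
(Q + R) ⇒ ¬Q = 1/3 ⇒ 2/3 = 1
¬Q ⇔ ((Q + R) ⇒ ¬Q) = 2/3 ⇔ 1 = 2/3
This gives 2/3 ≠ 1.

No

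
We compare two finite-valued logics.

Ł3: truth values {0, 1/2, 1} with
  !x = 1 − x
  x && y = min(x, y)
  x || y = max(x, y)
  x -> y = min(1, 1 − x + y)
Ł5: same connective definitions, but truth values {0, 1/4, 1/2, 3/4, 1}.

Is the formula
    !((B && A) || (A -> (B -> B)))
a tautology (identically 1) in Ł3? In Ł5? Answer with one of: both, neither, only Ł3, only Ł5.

neither

In Ł3: at A = 0, B = 0 the value is 0 — not a tautology.
In Ł5: at A = 0, B = 0 the value is 0 — not a tautology.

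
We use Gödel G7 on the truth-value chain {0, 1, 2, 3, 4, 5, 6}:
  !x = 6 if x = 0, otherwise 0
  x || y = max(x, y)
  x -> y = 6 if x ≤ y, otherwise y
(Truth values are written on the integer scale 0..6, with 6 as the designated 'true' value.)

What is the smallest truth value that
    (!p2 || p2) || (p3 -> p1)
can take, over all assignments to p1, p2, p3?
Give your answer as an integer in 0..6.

Take p1 = 0, p2 = 1, p3 = 1:
!p2 = !1 = 0
!p2 || p2 = 0 || 1 = 1
p3 -> p1 = 1 -> 0 = 0
(!p2 || p2) || (p3 -> p1) = 1 || 0 = 1
No assignment yields a value below 1, so this is the minimum.

1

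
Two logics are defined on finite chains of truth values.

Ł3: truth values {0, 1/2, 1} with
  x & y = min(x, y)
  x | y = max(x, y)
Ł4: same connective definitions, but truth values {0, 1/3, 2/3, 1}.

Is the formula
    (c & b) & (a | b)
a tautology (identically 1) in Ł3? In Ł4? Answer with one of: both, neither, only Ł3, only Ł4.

neither

In Ł3: at a = 0, b = 0, c = 0 the value is 0 — not a tautology.
In Ł4: at a = 0, b = 0, c = 0 the value is 0 — not a tautology.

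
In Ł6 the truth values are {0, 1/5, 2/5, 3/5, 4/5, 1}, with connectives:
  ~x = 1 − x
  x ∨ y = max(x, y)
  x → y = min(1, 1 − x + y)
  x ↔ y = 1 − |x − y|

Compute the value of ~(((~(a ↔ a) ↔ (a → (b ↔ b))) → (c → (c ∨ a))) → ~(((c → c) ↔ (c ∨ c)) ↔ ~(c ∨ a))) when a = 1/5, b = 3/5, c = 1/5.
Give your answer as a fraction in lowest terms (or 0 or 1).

a ↔ a = 1/5 ↔ 1/5 = 1
~(a ↔ a) = ~1 = 0
b ↔ b = 3/5 ↔ 3/5 = 1
a → (b ↔ b) = 1/5 → 1 = 1
~(a ↔ a) ↔ (a → (b ↔ b)) = 0 ↔ 1 = 0
c ∨ a = 1/5 ∨ 1/5 = 1/5
c → (c ∨ a) = 1/5 → 1/5 = 1
(~(a ↔ a) ↔ (a → (b ↔ b))) → (c → (c ∨ a)) = 0 → 1 = 1
c → c = 1/5 → 1/5 = 1
c ∨ c = 1/5 ∨ 1/5 = 1/5
(c → c) ↔ (c ∨ c) = 1 ↔ 1/5 = 1/5
c ∨ a = 1/5 ∨ 1/5 = 1/5
~(c ∨ a) = ~1/5 = 4/5
((c → c) ↔ (c ∨ c)) ↔ ~(c ∨ a) = 1/5 ↔ 4/5 = 2/5
~(((c → c) ↔ (c ∨ c)) ↔ ~(c ∨ a)) = ~2/5 = 3/5
((~(a ↔ a) ↔ (a → (b ↔ b))) → (c → (c ∨ a))) → ~(((c → c) ↔ (c ∨ c)) ↔ ~(c ∨ a)) = 1 → 3/5 = 3/5
~(((~(a ↔ a) ↔ (a → (b ↔ b))) → (c → (c ∨ a))) → ~(((c → c) ↔ (c ∨ c)) ↔ ~(c ∨ a))) = ~3/5 = 2/5

2/5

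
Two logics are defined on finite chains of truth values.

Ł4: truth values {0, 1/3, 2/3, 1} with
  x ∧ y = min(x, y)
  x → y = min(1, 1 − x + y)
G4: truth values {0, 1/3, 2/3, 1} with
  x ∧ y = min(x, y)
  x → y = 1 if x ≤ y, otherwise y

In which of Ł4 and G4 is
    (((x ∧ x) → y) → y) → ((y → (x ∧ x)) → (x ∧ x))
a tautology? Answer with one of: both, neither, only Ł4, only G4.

In Ł4: every assignment gives 1 — tautology.
In G4: at x = 1/3, y = 0 the value is 1/3 — not a tautology.

only Ł4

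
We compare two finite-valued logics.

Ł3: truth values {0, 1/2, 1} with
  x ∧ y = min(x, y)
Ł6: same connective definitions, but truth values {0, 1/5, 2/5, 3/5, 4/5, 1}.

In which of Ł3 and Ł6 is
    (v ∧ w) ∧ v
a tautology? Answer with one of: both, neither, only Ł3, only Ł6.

In Ł3: at v = 0, w = 0 the value is 0 — not a tautology.
In Ł6: at v = 0, w = 0 the value is 0 — not a tautology.

neither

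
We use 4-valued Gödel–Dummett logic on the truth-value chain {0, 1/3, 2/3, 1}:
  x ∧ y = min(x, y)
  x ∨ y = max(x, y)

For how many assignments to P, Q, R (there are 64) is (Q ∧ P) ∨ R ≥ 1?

value 1: 19 assignments (counts)
value 2/3: 21 assignments
value 1/3: 17 assignments
value 0: 7 assignments
So 19 of the 64 assignments meet the threshold.

19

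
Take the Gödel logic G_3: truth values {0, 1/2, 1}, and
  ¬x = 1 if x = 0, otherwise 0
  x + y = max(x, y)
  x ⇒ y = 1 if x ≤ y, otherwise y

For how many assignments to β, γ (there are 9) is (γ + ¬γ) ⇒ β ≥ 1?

β = 0, γ = 0 ↦ 0  <
β = 0, γ = 1/2 ↦ 0  <
β = 0, γ = 1 ↦ 0  <
β = 1/2, γ = 0 ↦ 1/2  <
β = 1/2, γ = 1/2 ↦ 1  ≥
β = 1/2, γ = 1 ↦ 1/2  <
β = 1, γ = 0 ↦ 1  ≥
β = 1, γ = 1/2 ↦ 1  ≥
β = 1, γ = 1 ↦ 1  ≥
So 4 of the 9 assignments meet the threshold.

4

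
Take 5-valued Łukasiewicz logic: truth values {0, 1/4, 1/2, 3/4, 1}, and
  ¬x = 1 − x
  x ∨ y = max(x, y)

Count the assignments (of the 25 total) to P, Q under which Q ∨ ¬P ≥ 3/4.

16

value 1: 9 assignments (counts)
value 3/4: 7 assignments (counts)
value 1/2: 5 assignments
value 1/4: 3 assignments
value 0: 1 assignment
So 16 of the 25 assignments meet the threshold.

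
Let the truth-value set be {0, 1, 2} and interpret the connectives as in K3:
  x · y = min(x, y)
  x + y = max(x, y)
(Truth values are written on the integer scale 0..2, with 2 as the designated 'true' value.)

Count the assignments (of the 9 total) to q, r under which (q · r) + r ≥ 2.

q = 0, r = 0 ↦ 0  <
q = 0, r = 1 ↦ 1  <
q = 0, r = 2 ↦ 2  ≥
q = 1, r = 0 ↦ 0  <
q = 1, r = 1 ↦ 1  <
q = 1, r = 2 ↦ 2  ≥
q = 2, r = 0 ↦ 0  <
q = 2, r = 1 ↦ 1  <
q = 2, r = 2 ↦ 2  ≥
So 3 of the 9 assignments meet the threshold.

3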